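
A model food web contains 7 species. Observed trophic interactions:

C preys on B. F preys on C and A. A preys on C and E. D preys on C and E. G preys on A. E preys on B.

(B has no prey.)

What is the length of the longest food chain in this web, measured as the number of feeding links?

3 links

One longest chain: B → E → A → G.
It has 4 species and 3 links.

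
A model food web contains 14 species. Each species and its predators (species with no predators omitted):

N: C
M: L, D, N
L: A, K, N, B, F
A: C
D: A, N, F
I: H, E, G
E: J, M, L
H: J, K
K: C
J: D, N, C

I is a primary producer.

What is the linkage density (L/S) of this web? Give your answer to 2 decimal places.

There are L = 25 links among S = 14 species.
L/S = 25/14 = 1.7857 ≈ 1.79.

L/S = 1.79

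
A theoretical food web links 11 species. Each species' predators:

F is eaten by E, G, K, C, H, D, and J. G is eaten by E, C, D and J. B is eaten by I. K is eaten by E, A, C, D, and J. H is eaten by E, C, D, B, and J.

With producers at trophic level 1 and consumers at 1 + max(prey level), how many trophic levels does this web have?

4

Producers (level 1): F.
F → H → B → I gives I level 4.
No species has a prey at level 4, so no species reaches level 5.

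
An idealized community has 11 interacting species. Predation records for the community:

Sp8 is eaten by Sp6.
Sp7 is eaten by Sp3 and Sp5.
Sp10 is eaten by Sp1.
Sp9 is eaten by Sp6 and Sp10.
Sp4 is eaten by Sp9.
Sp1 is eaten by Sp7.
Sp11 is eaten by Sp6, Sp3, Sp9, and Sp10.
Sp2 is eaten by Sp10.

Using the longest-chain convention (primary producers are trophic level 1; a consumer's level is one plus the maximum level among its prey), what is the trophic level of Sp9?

Trophic level 2

Sp11 is a producer → level 1.
Sp9 eats Sp11 (level 1); other prey at levels: Sp4 1 → level 2.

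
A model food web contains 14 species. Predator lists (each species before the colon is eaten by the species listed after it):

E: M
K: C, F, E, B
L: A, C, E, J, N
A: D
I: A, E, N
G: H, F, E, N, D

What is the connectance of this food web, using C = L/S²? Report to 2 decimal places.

The web has S = 14 species and L = 19 feeding links.
C = L / S² = 19 / 196 = 0.0969 ≈ 0.10.

C = 0.10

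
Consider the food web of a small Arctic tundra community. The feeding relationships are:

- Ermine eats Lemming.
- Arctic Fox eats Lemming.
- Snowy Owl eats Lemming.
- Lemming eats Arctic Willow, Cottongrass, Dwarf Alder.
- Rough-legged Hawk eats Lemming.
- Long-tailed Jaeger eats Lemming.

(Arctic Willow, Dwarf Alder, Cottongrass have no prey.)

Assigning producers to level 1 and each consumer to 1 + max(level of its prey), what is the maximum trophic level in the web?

Producers (level 1): Arctic Willow, Dwarf Alder, Cottongrass.
Arctic Willow → Lemming → Ermine gives Ermine level 3.
No species has a prey at level 3, so no species reaches level 4.

3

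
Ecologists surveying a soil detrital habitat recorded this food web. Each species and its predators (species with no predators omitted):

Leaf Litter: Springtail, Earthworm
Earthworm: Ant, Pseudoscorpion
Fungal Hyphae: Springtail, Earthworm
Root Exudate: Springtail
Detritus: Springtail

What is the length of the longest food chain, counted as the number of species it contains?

3 species

One longest chain: Fungal Hyphae → Earthworm → Ant.
It has 3 species and 2 links.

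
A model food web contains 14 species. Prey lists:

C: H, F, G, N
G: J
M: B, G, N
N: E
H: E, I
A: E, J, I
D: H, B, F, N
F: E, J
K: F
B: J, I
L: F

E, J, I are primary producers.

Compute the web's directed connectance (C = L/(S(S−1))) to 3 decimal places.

The web has S = 14 species and L = 24 feeding links.
C = L / (S(S−1)) = 24 / 182 = 0.1319 ≈ 0.132.

C = 0.132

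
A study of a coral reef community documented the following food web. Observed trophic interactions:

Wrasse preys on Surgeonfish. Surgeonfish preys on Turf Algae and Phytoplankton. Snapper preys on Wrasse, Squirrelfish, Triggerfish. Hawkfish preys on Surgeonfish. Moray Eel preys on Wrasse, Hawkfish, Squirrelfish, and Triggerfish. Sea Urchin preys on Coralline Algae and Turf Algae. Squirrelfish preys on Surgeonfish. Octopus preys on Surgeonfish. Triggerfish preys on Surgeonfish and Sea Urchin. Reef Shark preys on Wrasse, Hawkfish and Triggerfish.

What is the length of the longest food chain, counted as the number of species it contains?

4 species

One longest chain: Turf Algae → Surgeonfish → Squirrelfish → Snapper.
It has 4 species and 3 links.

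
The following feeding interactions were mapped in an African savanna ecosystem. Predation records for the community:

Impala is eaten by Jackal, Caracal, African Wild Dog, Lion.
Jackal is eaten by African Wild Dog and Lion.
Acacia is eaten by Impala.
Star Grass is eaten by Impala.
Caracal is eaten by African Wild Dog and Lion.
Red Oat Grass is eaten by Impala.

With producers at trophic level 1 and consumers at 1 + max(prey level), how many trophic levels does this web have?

Producers (level 1): Star Grass, Acacia, Red Oat Grass.
Star Grass → Impala → Jackal → Lion gives Lion level 4.
No species has a prey at level 4, so no species reaches level 5.

4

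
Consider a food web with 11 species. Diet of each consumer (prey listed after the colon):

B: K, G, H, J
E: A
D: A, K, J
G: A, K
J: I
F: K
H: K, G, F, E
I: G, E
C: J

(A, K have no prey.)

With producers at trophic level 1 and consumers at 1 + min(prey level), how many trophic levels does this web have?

Producers (level 1): A, K.
Following each consumer down to its lowest-level prey: A → G → I → J → C (levels 1 through 5).
All prey of C (J 4) are at level 4 or above, so C is at level 1 + 4 = 5.
Every consumer has at least one prey at level 4 or below, so none exceeds level 5.

5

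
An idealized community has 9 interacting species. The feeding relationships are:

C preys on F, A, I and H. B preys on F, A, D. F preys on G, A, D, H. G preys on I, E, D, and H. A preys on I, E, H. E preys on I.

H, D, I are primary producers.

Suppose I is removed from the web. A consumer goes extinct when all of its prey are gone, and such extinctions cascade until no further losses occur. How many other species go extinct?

1

Remove I.
Round 1: E (all prey gone) → extinct.
No further losses. Total secondary extinctions: 1.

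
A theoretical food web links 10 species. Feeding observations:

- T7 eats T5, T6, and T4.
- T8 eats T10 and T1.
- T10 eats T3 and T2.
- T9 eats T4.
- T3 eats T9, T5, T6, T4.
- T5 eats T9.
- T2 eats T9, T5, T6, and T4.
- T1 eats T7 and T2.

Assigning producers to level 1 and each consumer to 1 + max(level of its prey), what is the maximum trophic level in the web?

6

Producers (level 1): T6, T4.
T4 → T9 → T5 → T2 → T10 → T8 gives T8 level 6.
No species has a prey at level 6, so no species reaches level 7.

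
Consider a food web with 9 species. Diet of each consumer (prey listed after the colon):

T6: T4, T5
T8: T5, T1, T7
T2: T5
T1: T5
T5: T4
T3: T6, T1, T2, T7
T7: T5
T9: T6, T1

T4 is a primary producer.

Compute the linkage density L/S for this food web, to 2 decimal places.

L/S = 1.67

There are L = 15 links among S = 9 species.
L/S = 15/9 = 1.6667 ≈ 1.67.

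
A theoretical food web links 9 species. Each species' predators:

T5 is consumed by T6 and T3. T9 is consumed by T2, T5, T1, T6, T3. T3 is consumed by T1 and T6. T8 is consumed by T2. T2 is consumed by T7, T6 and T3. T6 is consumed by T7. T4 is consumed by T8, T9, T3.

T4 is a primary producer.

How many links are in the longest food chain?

5 links

One longest chain: T4 → T8 → T2 → T3 → T6 → T7.
It has 6 species and 5 links.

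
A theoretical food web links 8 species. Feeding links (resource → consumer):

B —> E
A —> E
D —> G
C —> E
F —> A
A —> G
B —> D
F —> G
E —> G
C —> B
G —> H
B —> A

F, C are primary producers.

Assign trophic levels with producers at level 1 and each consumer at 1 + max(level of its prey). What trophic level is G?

Trophic level 5

C is a producer → level 1.
B eats C → level 2.
A eats B (level 2); other prey at levels: F 1 → level 3.
E eats A (level 3); other prey at levels: C 1, B 2 → level 4.
G eats E (level 4); other prey at levels: F 1, A 3, D 3 → level 5.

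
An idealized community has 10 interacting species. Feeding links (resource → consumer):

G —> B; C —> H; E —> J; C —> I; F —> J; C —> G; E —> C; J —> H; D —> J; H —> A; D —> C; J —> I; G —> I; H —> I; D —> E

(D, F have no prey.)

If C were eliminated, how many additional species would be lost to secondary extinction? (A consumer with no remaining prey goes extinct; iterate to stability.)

2

Remove C.
Round 1: G (all prey gone) → extinct.
Round 2: B (all prey gone) → extinct.
No further losses. Total secondary extinctions: 2.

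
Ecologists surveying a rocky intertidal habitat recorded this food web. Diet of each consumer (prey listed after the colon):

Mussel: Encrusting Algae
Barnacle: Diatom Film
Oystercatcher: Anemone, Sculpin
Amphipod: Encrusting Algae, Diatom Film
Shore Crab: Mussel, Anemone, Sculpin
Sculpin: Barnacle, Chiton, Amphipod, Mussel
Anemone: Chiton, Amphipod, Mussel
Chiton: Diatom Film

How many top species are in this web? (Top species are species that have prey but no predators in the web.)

2

Top species (has prey, but nothing eats it): Shore Crab, Oystercatcher.
Count: 2.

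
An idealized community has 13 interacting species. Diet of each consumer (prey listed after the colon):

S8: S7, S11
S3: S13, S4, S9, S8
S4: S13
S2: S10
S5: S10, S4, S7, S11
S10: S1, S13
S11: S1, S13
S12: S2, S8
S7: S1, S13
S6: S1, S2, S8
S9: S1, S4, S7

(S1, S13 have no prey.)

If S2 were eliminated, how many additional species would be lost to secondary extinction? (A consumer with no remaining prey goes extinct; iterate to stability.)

Remove S2.
Every predator of it retains at least one other prey: S6 still has S1, S8; S12 still has S8.
No consumer loses all prey, so no secondary extinctions occur.

0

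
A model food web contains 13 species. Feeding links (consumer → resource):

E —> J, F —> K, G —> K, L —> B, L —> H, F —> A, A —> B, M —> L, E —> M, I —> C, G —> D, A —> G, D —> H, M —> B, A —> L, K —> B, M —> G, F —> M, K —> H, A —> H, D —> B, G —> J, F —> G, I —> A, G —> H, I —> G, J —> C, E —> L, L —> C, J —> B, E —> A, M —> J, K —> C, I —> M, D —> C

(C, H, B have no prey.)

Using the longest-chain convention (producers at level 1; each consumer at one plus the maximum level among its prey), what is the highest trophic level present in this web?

Producers (level 1): C, H, B.
C → J → G → M → I gives I level 5.
No species has a prey at level 5, so no species reaches level 6.

5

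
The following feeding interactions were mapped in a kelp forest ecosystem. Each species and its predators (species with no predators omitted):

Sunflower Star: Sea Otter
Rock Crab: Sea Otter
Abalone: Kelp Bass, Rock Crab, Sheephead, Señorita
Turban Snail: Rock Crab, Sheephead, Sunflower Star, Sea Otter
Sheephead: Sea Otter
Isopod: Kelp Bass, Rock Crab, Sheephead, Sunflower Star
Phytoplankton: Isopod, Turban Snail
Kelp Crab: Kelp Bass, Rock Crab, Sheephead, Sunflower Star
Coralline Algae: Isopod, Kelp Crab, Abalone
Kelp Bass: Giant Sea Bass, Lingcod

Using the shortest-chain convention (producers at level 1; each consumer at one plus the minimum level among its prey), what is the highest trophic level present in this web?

Producers (level 1): Coralline Algae, Phytoplankton.
Following each consumer down to its lowest-level prey: Coralline Algae → Isopod → Kelp Bass → Lingcod (levels 1 through 4).
All prey of Lingcod (Kelp Bass 3) are at level 3 or above, so Lingcod is at level 1 + 3 = 4.
Every consumer has at least one prey at level 3 or below, so none exceeds level 4.

4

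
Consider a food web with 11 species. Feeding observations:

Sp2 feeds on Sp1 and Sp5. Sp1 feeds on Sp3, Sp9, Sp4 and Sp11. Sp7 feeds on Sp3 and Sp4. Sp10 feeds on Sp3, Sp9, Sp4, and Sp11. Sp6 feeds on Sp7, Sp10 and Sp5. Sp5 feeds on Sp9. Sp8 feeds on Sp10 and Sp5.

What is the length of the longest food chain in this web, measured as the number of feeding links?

2 links

One longest chain: Sp3 → Sp1 → Sp2.
It has 3 species and 2 links.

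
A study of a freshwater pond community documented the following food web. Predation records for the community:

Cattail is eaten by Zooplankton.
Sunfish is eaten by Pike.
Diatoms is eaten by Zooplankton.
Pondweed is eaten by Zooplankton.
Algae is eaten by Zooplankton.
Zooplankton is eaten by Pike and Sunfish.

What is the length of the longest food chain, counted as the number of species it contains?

4 species

One longest chain: Cattail → Zooplankton → Sunfish → Pike.
It has 4 species and 3 links.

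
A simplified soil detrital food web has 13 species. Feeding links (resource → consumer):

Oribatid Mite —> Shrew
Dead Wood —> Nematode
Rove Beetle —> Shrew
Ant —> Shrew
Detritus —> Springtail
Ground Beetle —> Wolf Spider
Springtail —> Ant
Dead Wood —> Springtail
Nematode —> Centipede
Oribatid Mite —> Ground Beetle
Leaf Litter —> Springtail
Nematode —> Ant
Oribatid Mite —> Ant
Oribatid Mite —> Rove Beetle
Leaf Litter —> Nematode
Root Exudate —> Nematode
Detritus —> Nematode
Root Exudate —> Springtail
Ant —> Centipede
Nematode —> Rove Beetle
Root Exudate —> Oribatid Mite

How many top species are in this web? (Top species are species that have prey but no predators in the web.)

Top species (has prey, but nothing eats it): Shrew, Centipede, Wolf Spider.
Count: 3.

3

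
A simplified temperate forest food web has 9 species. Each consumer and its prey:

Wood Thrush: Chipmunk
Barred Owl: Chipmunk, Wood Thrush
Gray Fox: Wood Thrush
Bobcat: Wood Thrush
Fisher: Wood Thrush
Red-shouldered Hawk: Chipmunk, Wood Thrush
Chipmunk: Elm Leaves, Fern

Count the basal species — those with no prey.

Basal species (no prey listed): Elm Leaves, Fern.
Count: 2.

2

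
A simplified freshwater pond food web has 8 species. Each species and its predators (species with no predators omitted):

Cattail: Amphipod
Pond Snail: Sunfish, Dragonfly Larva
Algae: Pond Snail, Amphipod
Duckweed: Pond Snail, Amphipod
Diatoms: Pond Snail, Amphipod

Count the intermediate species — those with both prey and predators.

1

Intermediate species (has both prey and predators): Pond Snail.
Count: 1.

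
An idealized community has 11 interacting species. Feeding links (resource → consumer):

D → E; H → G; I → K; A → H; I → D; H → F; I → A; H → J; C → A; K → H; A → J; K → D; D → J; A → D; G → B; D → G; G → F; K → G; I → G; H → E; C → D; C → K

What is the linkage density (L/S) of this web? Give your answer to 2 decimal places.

L/S = 2.00

There are L = 22 links among S = 11 species.
L/S = 22/11 = 2.0000 ≈ 2.00.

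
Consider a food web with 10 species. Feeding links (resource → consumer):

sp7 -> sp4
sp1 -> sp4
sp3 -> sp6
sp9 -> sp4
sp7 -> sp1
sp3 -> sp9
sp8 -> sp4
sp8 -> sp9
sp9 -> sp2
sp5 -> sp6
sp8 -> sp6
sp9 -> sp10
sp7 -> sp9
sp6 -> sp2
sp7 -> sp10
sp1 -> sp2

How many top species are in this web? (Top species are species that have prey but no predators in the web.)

Top species (has prey, but nothing eats it): sp2, sp10, sp4.
Count: 3.

3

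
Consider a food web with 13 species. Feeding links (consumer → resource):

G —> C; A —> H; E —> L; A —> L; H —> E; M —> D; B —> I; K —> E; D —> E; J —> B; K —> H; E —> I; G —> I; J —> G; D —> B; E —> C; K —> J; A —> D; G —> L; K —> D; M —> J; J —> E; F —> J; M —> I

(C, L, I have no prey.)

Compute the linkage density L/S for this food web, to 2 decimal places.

There are L = 24 links among S = 13 species.
L/S = 24/13 = 1.8462 ≈ 1.85.

L/S = 1.85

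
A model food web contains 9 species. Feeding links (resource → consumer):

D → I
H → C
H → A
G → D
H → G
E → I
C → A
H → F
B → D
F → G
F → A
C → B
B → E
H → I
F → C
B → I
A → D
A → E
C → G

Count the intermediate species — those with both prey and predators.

7

Intermediate species (has both prey and predators): F, C, A, B, G, E, D.
Count: 7.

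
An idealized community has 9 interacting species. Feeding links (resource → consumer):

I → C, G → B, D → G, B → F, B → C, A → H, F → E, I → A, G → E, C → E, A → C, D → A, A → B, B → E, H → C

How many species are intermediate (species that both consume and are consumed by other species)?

6

Intermediate species (has both prey and predators): A, G, B, H, C, F.
Count: 6.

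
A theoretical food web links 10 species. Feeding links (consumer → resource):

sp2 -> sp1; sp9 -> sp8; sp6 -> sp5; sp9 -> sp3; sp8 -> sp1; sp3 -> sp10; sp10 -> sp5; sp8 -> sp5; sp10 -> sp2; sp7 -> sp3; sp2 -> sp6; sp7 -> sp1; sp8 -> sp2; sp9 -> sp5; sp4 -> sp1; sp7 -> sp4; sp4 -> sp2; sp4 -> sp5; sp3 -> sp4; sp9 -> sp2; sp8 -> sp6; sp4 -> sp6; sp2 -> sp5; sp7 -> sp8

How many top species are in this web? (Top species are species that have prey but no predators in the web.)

Top species (has prey, but nothing eats it): sp9, sp7.
Count: 2.

2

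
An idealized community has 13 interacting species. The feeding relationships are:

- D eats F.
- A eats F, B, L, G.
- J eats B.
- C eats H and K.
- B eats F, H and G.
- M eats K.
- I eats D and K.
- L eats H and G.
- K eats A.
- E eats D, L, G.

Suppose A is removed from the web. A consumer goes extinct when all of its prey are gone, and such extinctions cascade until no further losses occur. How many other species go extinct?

2

Remove A.
Round 1: K (all prey gone) → extinct.
Round 2: M (all prey gone) → extinct.
No further losses. Total secondary extinctions: 2.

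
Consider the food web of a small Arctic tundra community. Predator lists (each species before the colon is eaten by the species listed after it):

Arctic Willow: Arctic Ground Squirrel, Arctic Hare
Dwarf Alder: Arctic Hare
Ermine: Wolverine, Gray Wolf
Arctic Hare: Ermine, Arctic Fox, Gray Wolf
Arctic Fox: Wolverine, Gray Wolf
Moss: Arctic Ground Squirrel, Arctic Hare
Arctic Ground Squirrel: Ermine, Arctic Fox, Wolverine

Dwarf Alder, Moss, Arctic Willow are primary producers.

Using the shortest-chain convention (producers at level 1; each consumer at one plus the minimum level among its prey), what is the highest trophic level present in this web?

3

Producers (level 1): Dwarf Alder, Moss, Arctic Willow.
Following each consumer down to its lowest-level prey: Moss → Arctic Ground Squirrel → Arctic Fox (levels 1 through 3).
All prey of Arctic Fox (Arctic Ground Squirrel 2, Arctic Hare 2) are at level 2 or above, so Arctic Fox is at level 1 + 2 = 3.
Every consumer has at least one prey at level 2 or below, so none exceeds level 3.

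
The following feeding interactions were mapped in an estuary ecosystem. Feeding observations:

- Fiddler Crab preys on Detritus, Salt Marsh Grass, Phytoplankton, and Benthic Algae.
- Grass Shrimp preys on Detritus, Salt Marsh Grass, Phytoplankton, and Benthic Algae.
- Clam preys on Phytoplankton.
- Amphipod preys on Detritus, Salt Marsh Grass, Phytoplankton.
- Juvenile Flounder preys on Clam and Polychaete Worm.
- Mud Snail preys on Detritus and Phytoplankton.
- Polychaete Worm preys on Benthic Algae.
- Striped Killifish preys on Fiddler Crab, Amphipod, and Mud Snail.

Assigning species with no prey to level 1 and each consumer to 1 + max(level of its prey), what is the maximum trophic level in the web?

3

Basal resources (level 1): Phytoplankton, Salt Marsh Grass, Detritus, Benthic Algae.
Benthic Algae → Polychaete Worm → Juvenile Flounder gives Juvenile Flounder level 3.
No species has a prey at level 3, so no species reaches level 4.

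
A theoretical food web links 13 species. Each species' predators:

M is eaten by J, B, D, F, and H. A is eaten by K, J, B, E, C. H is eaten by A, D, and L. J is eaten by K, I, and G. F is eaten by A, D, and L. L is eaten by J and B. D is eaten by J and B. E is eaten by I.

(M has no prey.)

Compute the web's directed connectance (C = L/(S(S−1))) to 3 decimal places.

The web has S = 13 species and L = 24 feeding links.
C = L / (S(S−1)) = 24 / 156 = 0.1538 ≈ 0.154.

C = 0.154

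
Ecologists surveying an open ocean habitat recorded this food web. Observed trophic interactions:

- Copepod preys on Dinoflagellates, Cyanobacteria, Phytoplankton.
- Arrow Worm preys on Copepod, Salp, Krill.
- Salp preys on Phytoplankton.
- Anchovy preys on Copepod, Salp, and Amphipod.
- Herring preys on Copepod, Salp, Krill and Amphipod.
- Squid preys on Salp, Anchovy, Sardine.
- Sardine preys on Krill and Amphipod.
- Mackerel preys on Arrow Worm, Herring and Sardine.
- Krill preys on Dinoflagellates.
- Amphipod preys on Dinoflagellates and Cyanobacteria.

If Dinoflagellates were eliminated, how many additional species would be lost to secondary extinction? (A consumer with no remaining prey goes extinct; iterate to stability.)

1

Remove Dinoflagellates.
Round 1: Krill (all prey gone) → extinct.
No further losses. Total secondary extinctions: 1.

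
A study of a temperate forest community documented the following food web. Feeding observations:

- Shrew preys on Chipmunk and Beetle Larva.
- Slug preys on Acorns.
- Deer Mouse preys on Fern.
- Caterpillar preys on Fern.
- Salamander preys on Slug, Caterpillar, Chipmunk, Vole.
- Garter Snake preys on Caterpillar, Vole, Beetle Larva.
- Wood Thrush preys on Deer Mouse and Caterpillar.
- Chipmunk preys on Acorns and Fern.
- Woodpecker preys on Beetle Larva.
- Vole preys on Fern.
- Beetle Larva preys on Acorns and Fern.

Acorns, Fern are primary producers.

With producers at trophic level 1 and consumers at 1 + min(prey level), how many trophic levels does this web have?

Producers (level 1): Acorns, Fern.
Following each consumer down to its lowest-level prey: Acorns → Chipmunk → Shrew (levels 1 through 3).
All prey of Shrew (Chipmunk 2, Beetle Larva 2) are at level 2 or above, so Shrew is at level 1 + 2 = 3.
Every consumer has at least one prey at level 2 or below, so none exceeds level 3.

3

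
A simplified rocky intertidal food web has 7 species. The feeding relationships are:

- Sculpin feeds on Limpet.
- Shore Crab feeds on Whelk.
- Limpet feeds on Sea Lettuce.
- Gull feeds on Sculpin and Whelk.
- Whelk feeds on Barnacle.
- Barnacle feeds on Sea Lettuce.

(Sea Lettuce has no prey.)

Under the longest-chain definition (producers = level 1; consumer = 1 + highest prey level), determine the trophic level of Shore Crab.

Trophic level 4

Sea Lettuce is a producer → level 1.
Barnacle eats Sea Lettuce → level 2.
Whelk eats Barnacle → level 3.
Shore Crab eats Whelk → level 4.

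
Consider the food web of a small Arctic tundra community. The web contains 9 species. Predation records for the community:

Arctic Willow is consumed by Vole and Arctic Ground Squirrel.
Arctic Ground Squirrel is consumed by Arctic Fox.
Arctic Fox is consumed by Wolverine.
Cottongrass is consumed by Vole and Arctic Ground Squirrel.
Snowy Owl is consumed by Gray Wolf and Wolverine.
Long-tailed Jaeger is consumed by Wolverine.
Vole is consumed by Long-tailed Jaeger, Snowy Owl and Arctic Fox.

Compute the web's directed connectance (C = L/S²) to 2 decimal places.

C = 0.15

The web has S = 9 species and L = 12 feeding links.
C = L / S² = 12 / 81 = 0.1481 ≈ 0.15.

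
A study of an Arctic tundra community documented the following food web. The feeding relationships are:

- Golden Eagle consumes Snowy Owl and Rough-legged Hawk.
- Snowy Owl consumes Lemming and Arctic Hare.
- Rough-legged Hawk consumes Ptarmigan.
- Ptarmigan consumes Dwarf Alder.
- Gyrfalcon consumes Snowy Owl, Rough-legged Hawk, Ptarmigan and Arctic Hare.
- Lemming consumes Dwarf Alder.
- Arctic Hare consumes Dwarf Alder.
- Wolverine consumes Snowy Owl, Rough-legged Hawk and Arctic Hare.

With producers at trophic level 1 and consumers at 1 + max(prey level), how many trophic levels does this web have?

Producers (level 1): Dwarf Alder.
Dwarf Alder → Lemming → Snowy Owl → Wolverine gives Wolverine level 4.
No species has a prey at level 4, so no species reaches level 5.

4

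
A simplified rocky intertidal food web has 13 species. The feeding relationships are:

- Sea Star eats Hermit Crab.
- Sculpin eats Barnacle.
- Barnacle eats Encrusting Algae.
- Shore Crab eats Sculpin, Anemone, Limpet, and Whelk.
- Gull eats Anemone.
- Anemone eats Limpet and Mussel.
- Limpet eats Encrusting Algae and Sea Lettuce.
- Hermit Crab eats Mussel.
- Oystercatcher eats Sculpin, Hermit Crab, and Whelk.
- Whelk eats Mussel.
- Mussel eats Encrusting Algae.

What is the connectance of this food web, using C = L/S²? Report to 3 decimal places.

C = 0.107

The web has S = 13 species and L = 18 feeding links.
C = L / S² = 18 / 169 = 0.1065 ≈ 0.107.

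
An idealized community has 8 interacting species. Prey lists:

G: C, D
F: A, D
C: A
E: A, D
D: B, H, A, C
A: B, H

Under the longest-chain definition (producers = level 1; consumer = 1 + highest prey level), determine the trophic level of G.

Trophic level 5

B is a producer → level 1.
A eats B (level 1); other prey at levels: H 1 → level 2.
C eats A → level 3.
D eats C (level 3); other prey at levels: B 1, H 1, A 2 → level 4.
G eats D (level 4); other prey at levels: C 3 → level 5.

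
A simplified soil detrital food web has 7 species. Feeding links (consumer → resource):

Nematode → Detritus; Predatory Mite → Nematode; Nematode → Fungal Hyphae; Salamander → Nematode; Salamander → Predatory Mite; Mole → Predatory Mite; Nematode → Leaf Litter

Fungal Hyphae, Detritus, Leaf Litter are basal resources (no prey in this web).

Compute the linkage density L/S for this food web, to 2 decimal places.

L/S = 1.00

There are L = 7 links among S = 7 species.
L/S = 7/7 = 1.0000 ≈ 1.00.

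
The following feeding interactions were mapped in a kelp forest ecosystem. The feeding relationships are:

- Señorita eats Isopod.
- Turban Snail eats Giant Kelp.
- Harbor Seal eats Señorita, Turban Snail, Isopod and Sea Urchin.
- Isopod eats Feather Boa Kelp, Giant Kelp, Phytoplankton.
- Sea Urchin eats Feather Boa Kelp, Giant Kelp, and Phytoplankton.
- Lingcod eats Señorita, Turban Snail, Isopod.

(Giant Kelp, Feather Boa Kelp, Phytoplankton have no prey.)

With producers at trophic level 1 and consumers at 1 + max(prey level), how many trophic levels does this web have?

Producers (level 1): Giant Kelp, Feather Boa Kelp, Phytoplankton.
Giant Kelp → Isopod → Señorita → Harbor Seal gives Harbor Seal level 4.
No species has a prey at level 4, so no species reaches level 5.

4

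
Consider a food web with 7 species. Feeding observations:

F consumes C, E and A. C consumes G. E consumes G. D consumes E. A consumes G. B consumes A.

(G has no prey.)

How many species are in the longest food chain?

3 species

One longest chain: G → C → F.
It has 3 species and 2 links.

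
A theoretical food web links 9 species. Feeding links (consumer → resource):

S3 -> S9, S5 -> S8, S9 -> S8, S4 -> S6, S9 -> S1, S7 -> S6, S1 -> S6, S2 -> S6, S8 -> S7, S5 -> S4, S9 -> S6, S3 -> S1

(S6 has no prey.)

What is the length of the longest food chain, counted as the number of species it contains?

5 species

One longest chain: S6 → S7 → S8 → S9 → S3.
It has 5 species and 4 links.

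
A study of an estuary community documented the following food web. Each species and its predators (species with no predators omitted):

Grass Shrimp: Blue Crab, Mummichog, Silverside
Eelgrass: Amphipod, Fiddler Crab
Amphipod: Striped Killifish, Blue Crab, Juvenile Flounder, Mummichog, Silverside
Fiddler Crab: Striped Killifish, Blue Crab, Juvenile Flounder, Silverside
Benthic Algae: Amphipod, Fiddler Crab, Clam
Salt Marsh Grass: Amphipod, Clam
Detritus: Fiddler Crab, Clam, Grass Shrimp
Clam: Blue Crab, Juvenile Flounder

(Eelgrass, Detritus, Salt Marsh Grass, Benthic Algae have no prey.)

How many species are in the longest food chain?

3 species

One longest chain: Eelgrass → Amphipod → Striped Killifish.
It has 3 species and 2 links.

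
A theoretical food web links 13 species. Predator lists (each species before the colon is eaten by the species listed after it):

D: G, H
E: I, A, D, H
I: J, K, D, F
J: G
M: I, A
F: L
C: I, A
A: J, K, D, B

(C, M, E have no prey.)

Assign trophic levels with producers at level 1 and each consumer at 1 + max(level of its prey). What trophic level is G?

C is a producer → level 1.
I eats C (level 1); other prey at levels: M 1, E 1 → level 2.
J eats I (level 2); other prey at levels: A 2 → level 3.
G eats J (level 3); other prey at levels: D 3 → level 4.

Trophic level 4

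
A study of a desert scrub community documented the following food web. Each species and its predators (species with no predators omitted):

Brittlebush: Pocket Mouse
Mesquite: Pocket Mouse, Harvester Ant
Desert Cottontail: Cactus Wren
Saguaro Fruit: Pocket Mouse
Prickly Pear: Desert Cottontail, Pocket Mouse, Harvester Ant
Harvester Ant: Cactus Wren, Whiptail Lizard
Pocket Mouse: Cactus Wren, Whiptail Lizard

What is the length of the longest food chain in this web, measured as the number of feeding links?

2 links

One longest chain: Prickly Pear → Desert Cottontail → Cactus Wren.
It has 3 species and 2 links.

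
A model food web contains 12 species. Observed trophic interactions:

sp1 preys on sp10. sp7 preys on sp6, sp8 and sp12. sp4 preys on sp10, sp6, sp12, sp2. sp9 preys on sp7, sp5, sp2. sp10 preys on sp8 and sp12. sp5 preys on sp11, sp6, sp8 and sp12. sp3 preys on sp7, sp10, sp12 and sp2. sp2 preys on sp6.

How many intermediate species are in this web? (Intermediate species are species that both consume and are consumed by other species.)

Intermediate species (has both prey and predators): sp5, sp10, sp2, sp7.
Count: 4.

4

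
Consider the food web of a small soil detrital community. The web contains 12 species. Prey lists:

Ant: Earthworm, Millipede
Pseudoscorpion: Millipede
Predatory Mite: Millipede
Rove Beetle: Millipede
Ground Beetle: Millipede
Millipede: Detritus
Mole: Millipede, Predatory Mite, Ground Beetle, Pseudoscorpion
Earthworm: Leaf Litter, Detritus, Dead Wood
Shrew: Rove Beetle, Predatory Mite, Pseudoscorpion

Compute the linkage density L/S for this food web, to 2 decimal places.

There are L = 17 links among S = 12 species.
L/S = 17/12 = 1.4167 ≈ 1.42.

L/S = 1.42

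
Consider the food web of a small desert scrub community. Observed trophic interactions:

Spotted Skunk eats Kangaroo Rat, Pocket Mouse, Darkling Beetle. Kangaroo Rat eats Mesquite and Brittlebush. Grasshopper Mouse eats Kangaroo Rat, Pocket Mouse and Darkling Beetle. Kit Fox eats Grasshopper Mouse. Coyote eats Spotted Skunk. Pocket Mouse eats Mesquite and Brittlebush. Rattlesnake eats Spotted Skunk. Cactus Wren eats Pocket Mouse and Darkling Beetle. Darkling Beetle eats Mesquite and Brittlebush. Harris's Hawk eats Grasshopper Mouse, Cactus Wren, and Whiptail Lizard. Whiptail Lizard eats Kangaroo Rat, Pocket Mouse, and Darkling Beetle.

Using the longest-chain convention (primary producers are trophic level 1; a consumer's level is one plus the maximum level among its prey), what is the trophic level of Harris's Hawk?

Trophic level 4

Mesquite is a producer → level 1.
Pocket Mouse eats Mesquite (level 1); other prey at levels: Brittlebush 1 → level 2.
Cactus Wren eats Pocket Mouse (level 2); other prey at levels: Darkling Beetle 2 → level 3.
Harris's Hawk eats Cactus Wren (level 3); other prey at levels: Grasshopper Mouse 3, Whiptail Lizard 3 → level 4.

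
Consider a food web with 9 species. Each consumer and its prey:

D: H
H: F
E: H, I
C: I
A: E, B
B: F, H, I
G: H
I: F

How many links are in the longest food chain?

3 links

One longest chain: F → H → E → A.
It has 4 species and 3 links.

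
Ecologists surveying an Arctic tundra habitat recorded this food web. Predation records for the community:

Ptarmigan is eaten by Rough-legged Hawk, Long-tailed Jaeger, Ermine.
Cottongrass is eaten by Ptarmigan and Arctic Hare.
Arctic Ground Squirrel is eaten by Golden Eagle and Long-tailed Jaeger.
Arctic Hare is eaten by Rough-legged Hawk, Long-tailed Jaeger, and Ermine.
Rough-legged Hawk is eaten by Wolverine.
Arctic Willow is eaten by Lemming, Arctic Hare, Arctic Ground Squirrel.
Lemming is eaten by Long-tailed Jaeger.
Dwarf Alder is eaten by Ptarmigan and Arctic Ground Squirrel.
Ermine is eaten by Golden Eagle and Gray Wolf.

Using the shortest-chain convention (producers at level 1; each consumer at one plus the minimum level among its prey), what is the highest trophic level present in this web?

4

Producers (level 1): Arctic Willow, Cottongrass, Dwarf Alder.
Following each consumer down to its lowest-level prey: Cottongrass → Ptarmigan → Rough-legged Hawk → Wolverine (levels 1 through 4).
All prey of Wolverine (Rough-legged Hawk 3) are at level 3 or above, so Wolverine is at level 1 + 3 = 4.
Every consumer has at least one prey at level 3 or below, so none exceeds level 4.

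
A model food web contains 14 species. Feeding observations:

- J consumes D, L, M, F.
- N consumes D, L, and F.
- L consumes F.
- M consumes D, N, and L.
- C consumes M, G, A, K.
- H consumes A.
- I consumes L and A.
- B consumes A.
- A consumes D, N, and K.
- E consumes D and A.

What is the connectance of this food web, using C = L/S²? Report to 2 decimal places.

C = 0.12

The web has S = 14 species and L = 24 feeding links.
C = L / S² = 24 / 196 = 0.1224 ≈ 0.12.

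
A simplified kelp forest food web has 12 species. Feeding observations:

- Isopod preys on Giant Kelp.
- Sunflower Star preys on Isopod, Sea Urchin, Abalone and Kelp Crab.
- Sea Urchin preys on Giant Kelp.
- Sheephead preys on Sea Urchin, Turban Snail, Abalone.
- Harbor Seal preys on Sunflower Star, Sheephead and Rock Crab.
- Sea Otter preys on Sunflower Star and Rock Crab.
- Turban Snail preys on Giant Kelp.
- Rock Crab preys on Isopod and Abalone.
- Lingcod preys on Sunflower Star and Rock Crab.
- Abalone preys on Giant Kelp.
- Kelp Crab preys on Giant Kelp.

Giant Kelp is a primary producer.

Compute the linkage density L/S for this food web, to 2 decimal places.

L/S = 1.75

There are L = 21 links among S = 12 species.
L/S = 21/12 = 1.7500 ≈ 1.75.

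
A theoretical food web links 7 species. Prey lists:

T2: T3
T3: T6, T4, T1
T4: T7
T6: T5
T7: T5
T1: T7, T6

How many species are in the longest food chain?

5 species

One longest chain: T5 → T7 → T4 → T3 → T2.
It has 5 species and 4 links.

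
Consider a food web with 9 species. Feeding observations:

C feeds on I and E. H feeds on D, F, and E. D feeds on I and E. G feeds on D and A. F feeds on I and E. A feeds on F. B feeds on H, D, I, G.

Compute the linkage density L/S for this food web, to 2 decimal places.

There are L = 16 links among S = 9 species.
L/S = 16/9 = 1.7778 ≈ 1.78.

L/S = 1.78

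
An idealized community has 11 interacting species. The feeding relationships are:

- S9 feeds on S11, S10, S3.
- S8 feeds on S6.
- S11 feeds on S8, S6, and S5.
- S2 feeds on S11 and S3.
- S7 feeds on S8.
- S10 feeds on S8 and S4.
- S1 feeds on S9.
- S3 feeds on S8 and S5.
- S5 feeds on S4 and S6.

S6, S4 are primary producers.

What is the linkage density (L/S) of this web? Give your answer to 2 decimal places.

There are L = 17 links among S = 11 species.
L/S = 17/11 = 1.5455 ≈ 1.55.

L/S = 1.55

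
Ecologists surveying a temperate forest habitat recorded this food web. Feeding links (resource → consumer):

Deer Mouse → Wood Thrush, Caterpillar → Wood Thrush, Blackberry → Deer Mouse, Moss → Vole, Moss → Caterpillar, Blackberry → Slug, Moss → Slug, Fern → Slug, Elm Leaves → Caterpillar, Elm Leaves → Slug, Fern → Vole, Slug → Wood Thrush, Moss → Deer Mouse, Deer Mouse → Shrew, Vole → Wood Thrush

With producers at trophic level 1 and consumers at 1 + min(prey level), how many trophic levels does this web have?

3

Producers (level 1): Blackberry, Moss, Elm Leaves, Fern.
Following each consumer down to its lowest-level prey: Blackberry → Deer Mouse → Shrew (levels 1 through 3).
All prey of Shrew (Deer Mouse 2) are at level 2 or above, so Shrew is at level 1 + 2 = 3.
Every consumer has at least one prey at level 2 or below, so none exceeds level 3.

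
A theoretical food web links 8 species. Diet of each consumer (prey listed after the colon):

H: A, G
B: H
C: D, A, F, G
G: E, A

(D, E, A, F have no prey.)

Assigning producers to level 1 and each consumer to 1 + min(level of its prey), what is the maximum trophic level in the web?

Producers (level 1): D, E, A, F.
Following each consumer down to its lowest-level prey: A → H → B (levels 1 through 3).
All prey of B (H 2) are at level 2 or above, so B is at level 1 + 2 = 3.
Every consumer has at least one prey at level 2 or below, so none exceeds level 3.

3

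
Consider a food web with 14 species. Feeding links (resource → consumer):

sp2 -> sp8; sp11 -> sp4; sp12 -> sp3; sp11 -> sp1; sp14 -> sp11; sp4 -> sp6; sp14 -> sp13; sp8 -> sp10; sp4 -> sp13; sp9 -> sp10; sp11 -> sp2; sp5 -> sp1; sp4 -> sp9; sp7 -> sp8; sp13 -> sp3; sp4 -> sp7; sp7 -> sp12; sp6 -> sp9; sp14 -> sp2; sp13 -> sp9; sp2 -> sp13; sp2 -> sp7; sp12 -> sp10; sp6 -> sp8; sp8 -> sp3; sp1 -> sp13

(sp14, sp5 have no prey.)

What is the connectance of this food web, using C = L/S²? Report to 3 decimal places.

C = 0.133

The web has S = 14 species and L = 26 feeding links.
C = L / S² = 26 / 196 = 0.1327 ≈ 0.133.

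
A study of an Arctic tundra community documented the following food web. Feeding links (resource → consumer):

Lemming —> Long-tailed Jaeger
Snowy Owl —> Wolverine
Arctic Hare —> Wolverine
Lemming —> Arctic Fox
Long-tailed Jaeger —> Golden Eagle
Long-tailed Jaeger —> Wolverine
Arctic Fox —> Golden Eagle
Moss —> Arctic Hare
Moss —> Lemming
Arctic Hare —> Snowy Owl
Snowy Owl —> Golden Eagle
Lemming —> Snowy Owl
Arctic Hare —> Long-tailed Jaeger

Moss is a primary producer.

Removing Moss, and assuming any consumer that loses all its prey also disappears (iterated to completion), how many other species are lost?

7

Remove Moss.
Round 1: Arctic Hare (all prey gone), Lemming (all prey gone) → extinct.
Round 2: Arctic Fox (all prey gone), Snowy Owl (all prey gone), Long-tailed Jaeger (all prey gone) → extinct.
Round 3: Golden Eagle (all prey gone), Wolverine (all prey gone) → extinct.
No further losses. Total secondary extinctions: 7.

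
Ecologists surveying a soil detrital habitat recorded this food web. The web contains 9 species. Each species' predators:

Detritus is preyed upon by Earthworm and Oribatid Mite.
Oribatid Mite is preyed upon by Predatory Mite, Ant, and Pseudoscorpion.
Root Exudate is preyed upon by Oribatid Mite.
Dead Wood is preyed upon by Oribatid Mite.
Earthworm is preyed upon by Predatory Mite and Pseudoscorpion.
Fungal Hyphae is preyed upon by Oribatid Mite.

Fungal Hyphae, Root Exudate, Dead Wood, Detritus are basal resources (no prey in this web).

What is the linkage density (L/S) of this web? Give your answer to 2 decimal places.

There are L = 10 links among S = 9 species.
L/S = 10/9 = 1.1111 ≈ 1.11.

L/S = 1.11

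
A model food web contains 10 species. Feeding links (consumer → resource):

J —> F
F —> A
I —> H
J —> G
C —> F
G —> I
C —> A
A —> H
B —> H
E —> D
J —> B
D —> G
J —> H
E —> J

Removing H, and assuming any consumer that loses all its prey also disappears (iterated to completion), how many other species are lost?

Remove H.
Round 1: I (all prey gone), A (all prey gone), B (all prey gone) → extinct.
Round 2: G (all prey gone), F (all prey gone) → extinct.
Round 3: J (all prey gone), D (all prey gone), C (all prey gone) → extinct.
Round 4: E (all prey gone) → extinct.
No further losses. Total secondary extinctions: 9.

9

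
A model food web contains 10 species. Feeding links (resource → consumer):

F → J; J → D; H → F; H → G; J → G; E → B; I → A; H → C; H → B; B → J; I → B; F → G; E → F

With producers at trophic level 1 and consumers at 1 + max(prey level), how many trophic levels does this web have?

4

Producers (level 1): I, E, H.
I → B → J → D gives D level 4.
No species has a prey at level 4, so no species reaches level 5.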